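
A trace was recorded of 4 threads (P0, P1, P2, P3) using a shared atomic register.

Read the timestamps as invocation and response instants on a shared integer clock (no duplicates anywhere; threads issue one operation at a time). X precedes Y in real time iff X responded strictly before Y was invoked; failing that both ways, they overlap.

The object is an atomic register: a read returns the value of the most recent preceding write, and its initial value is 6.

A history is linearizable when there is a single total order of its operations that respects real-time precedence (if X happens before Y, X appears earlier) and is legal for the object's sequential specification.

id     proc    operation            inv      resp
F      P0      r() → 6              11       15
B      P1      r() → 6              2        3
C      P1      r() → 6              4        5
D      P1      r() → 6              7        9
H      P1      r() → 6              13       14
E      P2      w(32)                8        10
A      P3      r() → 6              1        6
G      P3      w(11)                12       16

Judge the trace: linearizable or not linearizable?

prefix check: 1..13 passes, 1..14 fails once H's time-14 response joins
6 orders of the 6 completed atomic register ops respect real time; none is legal
no completion choice of the 2 pending operations (F, G) rescues it — every subset was tried
one such order, A, B, C, D, E, H (pending dropped), breaks at step 6 where H r() → 6 is illegal
one such order, A, B, C, E, D, H (pending dropped), breaks at step 5 where D r() → 6 is illegal

not linearizable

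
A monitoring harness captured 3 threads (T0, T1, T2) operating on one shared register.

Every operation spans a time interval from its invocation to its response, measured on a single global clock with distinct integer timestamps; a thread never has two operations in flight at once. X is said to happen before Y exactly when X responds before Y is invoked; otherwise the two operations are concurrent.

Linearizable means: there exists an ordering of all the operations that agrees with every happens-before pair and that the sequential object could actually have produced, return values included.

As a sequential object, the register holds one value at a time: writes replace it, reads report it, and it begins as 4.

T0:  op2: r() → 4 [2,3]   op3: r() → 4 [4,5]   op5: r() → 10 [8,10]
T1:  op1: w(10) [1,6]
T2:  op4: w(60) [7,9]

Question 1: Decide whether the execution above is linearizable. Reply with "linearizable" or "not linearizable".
a witness: op2, op3, op1, op5, op4
1. op2 r() → 4, leaving value 4
2. op3 r() → 4, leaving value 4
3. op1 w(10), leaving value 10
4. op5 r() → 10, leaving value 10
5. op4 w(60), leaving value 60

linearizable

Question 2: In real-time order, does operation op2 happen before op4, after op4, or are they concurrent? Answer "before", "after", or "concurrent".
op2 spans [2,3], op4 spans [7,9]
resp(op2)=3 < inv(op4)=7

before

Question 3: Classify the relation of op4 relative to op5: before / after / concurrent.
op4 spans [7,9], op5 spans [8,10]
the intervals overlap in both directions

concurrent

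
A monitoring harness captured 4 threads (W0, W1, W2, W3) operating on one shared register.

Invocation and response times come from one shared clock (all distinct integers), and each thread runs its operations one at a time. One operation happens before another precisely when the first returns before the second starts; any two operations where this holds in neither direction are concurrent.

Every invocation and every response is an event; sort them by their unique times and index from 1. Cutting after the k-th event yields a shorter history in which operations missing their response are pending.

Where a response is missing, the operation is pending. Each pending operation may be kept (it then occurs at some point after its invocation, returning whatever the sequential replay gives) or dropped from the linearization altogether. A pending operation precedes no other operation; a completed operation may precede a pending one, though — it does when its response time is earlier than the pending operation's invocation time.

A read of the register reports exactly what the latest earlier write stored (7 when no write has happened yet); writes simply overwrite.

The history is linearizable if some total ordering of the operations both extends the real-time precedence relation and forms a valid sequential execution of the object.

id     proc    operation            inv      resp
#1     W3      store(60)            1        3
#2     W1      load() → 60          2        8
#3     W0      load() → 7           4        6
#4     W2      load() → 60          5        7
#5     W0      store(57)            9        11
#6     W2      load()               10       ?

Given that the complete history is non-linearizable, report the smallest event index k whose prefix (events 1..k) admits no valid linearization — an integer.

one valid order for events 1..5 is #1:
1. #1 store(60), leaving value 60
with event 6 included (#3 responding at time 6), all real-time-consistent orders fail
include/drop combinations of the 2 pending operations (#2, #4) were all tried; none helps
one such order, #1, #3 (pending dropped), breaks at step 2 where #3 load() → 7 is illegal

6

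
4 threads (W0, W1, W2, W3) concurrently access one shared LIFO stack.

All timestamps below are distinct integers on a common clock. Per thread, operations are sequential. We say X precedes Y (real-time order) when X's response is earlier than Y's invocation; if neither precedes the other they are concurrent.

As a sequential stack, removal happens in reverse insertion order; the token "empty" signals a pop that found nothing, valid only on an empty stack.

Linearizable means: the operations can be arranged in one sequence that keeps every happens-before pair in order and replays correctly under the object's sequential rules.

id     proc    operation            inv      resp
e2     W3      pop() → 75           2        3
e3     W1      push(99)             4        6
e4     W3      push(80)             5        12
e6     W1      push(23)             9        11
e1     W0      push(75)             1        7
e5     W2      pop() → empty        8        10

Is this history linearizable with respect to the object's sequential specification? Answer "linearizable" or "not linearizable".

through event 9 a valid linearization exists; event 10 (e5 responding at time 10) ends that
checked exhaustively: 3 real-time-consistent orders of 4 completed operations, zero legal LIFO stack replays
completion choices over the 2 pending operations (e4, e6) were checked; none helps
for example e1, e2, e3, e5 (pending dropped) fails at step 4: e5 pop() → empty is not legal there
for example e2, e1, e3, e5 (pending dropped) fails at step 1: e2 pop() → 75 is not legal there

not linearizable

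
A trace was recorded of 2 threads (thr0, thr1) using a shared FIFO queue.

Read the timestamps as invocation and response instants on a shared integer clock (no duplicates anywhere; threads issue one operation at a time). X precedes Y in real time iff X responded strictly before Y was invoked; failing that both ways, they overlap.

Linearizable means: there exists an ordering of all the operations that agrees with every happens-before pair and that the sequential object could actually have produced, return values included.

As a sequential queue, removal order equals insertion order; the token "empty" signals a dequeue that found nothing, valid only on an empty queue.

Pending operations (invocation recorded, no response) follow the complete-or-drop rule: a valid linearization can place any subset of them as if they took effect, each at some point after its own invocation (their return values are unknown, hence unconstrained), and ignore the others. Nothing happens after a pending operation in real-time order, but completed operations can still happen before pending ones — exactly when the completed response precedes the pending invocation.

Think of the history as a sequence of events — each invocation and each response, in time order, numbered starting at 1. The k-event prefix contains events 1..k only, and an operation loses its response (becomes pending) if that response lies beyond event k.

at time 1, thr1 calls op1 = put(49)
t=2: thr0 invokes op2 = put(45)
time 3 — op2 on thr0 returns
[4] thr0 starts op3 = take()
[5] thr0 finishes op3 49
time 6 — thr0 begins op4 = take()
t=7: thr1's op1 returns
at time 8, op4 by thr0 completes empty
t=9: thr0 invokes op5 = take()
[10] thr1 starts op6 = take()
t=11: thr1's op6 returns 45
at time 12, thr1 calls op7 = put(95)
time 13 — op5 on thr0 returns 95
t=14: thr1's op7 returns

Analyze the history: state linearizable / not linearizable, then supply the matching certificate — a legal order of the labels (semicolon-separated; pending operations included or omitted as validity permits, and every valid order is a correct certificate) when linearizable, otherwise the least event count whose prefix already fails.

cut after 7 events: linearizable; cut after 8 events (op4 responds, time 8): not linearizable
the 4 completed operations admit 4 real-time orders; each fails the FIFO queue replay
one such order, op1, op2, op3, op4, breaks at step 4 where op4 take() → empty is illegal
one such order, op2, op1, op3, op4, breaks at step 3 where op3 take() → 49 is illegal

not linearizable — minimal violating prefix: 8 events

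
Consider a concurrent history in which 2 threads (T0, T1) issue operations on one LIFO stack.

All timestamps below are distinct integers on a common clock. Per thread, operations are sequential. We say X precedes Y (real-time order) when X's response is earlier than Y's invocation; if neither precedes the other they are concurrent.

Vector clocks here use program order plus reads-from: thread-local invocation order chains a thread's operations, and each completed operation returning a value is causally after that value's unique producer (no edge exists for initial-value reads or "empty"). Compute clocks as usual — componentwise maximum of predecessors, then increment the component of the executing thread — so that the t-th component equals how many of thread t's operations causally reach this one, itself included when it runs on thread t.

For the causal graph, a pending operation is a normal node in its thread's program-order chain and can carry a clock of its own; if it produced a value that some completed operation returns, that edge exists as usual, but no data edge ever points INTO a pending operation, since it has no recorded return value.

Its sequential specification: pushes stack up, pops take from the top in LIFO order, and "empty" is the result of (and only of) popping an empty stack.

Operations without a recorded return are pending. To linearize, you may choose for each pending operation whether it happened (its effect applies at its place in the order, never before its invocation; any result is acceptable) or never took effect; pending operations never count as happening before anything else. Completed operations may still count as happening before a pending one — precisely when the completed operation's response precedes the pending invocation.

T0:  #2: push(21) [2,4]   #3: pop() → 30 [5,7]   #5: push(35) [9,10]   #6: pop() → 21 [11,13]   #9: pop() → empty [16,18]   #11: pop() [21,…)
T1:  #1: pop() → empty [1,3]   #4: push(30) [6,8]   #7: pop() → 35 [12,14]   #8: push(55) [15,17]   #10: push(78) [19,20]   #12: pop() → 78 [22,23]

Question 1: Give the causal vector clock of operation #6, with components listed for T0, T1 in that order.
(4, 2)

root op #1, invoked 1: fresh clock plus T1's own tick → (0, 1)
root op #2, invoked 2: fresh clock plus T0's own tick → (1, 0)
invoked at 6, #4 merges VC(#1)=(0, 1) and bumps T1's slot → (0, 2)
invoked at 5, #3 merges VC(#2)=(1, 0), VC(#4)=(0, 2) and bumps T0's slot → (2, 2)
invoked at 9, #5 merges VC(#3)=(2, 2) and bumps T0's slot → (3, 2)
invoked at 12, #7 merges VC(#4)=(0, 2), VC(#5)=(3, 2) and bumps T1's slot → (3, 3)
invoked at 11, #6 merges VC(#2)=(1, 0), VC(#5)=(3, 2) and bumps T0's slot → (4, 2)
invoked at 15, #8 merges VC(#7)=(3, 3) and bumps T1's slot → (3, 4)
invoked at 16, #9 merges VC(#6)=(4, 2) and bumps T0's slot → (5, 2)
invoked at 19, #10 merges VC(#8)=(3, 4) and bumps T1's slot → (3, 5)
invoked at 21, #11 merges VC(#9)=(5, 2) and bumps T0's slot → (6, 2)
invoked at 22, #12 merges VC(#10)=(3, 5) and bumps T1's slot → (3, 6)
target: VC(#6) = (4, 2)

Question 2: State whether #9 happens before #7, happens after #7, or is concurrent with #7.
after

#9 spans [16,18], #7 spans [12,14]
resp(#7)=14 < inv(#9)=16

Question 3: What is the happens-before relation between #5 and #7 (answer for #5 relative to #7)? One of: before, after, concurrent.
before

#5 spans [9,10], #7 spans [12,14]
resp(#5)=10 < inv(#7)=12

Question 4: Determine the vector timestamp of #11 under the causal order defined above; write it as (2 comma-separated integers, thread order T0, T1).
(6, 2)

#1 (invocation 1): nothing precedes it; T1's component alone gives (0, 1)
#2 (invocation 2): nothing precedes it; T0's component alone gives (1, 0)
VC(#4, invoked at 6): max of VC(#1)=(0, 1), then +1 on thread T1 → (0, 2)
VC(#3, invoked at 5): max of VC(#2)=(1, 0), VC(#4)=(0, 2), then +1 on thread T0 → (2, 2)
VC(#5, invoked at 9): max of VC(#3)=(2, 2), then +1 on thread T0 → (3, 2)
VC(#7, invoked at 12): max of VC(#4)=(0, 2), VC(#5)=(3, 2), then +1 on thread T1 → (3, 3)
VC(#6, invoked at 11): max of VC(#2)=(1, 0), VC(#5)=(3, 2), then +1 on thread T0 → (4, 2)
VC(#8, invoked at 15): max of VC(#7)=(3, 3), then +1 on thread T1 → (3, 4)
VC(#9, invoked at 16): max of VC(#6)=(4, 2), then +1 on thread T0 → (5, 2)
VC(#10, invoked at 19): max of VC(#8)=(3, 4), then +1 on thread T1 → (3, 5)
VC(#11, invoked at 21): max of VC(#9)=(5, 2), then +1 on thread T0 → (6, 2)
VC(#12, invoked at 22): max of VC(#10)=(3, 5), then +1 on thread T1 → (3, 6)
target: VC(#11) = (6, 2)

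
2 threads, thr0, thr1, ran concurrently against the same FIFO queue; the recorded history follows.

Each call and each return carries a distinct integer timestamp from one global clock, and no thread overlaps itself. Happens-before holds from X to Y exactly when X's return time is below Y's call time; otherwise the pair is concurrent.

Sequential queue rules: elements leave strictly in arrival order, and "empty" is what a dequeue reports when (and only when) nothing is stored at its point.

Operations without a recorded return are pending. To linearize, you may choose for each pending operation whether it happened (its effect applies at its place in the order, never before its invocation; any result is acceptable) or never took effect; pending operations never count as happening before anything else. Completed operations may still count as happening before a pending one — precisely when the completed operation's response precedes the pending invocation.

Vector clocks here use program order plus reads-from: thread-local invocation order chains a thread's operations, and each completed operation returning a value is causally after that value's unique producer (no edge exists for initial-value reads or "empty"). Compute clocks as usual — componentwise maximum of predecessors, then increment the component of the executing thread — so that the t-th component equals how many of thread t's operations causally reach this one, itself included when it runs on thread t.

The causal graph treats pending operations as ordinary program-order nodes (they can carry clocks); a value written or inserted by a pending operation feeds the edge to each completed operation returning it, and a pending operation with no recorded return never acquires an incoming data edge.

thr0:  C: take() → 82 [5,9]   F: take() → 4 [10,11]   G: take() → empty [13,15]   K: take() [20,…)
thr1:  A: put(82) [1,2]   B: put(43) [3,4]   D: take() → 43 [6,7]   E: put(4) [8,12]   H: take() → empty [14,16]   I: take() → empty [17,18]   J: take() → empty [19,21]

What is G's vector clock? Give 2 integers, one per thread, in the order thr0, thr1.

(3, 4)

root op A, invoked 1: fresh clock plus thr1's own tick → (0, 1)
VC(B, invoked at 3): max of VC(A)=(0, 1), then +1 on thread thr1 → (0, 2)
VC(C, invoked at 5): max of VC(A)=(0, 1), then +1 on thread thr0 → (1, 1)
VC(D, invoked at 6): max of VC(B)=(0, 2), then +1 on thread thr1 → (0, 3)
VC(E, invoked at 8): max of VC(D)=(0, 3), then +1 on thread thr1 → (0, 4)
VC(H, invoked at 14): max of VC(E)=(0, 4), then +1 on thread thr1 → (0, 5)
VC(I, invoked at 17): max of VC(H)=(0, 5), then +1 on thread thr1 → (0, 6)
VC(F, invoked at 10): max of VC(C)=(1, 1), VC(E)=(0, 4), then +1 on thread thr0 → (2, 4)
VC(J, invoked at 19): max of VC(I)=(0, 6), then +1 on thread thr1 → (0, 7)
VC(G, invoked at 13): max of VC(F)=(2, 4), then +1 on thread thr0 → (3, 4)
VC(K, invoked at 20): max of VC(G)=(3, 4), then +1 on thread thr0 → (4, 4)
target: VC(G) = (3, 4)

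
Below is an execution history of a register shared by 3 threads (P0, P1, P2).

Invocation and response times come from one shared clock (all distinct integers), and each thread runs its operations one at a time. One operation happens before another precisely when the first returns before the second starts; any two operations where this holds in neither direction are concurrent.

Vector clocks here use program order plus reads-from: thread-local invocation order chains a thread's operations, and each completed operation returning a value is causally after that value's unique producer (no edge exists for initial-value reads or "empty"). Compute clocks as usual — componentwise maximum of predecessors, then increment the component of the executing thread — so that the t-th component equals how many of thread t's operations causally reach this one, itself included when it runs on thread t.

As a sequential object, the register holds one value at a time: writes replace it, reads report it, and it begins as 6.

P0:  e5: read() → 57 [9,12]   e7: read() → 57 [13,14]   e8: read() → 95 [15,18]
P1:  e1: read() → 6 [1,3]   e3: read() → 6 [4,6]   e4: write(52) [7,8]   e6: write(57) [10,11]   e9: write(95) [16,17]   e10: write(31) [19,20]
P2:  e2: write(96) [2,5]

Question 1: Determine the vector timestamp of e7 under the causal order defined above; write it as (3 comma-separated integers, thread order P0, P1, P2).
(2, 4, 0)

no predecessors for e2 (invoked 2): P2 increments from zero → (0, 0, 1)
no predecessors for e1 (invoked 1): P1 increments from zero → (0, 1, 0)
from VC(e1)=(0, 1, 0), e3 (invoked 4) maxes components and bumps P1 → (0, 2, 0)
from VC(e3)=(0, 2, 0), e4 (invoked 7) maxes components and bumps P1 → (0, 3, 0)
from VC(e4)=(0, 3, 0), e6 (invoked 10) maxes components and bumps P1 → (0, 4, 0)
from VC(e6)=(0, 4, 0), e9 (invoked 16) maxes components and bumps P1 → (0, 5, 0)
from VC(e6)=(0, 4, 0), e5 (invoked 9) maxes components and bumps P0 → (1, 4, 0)
from VC(e9)=(0, 5, 0), e10 (invoked 19) maxes components and bumps P1 → (0, 6, 0)
from VC(e5)=(1, 4, 0), VC(e6)=(0, 4, 0), e7 (invoked 13) maxes components and bumps P0 → (2, 4, 0)
from VC(e7)=(2, 4, 0), VC(e9)=(0, 5, 0), e8 (invoked 15) maxes components and bumps P0 → (3, 5, 0)
target: VC(e7) = (2, 4, 0)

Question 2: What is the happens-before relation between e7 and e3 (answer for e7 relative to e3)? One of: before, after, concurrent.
after

e7 spans [13,14], e3 spans [4,6]
resp(e3)=6 < inv(e7)=13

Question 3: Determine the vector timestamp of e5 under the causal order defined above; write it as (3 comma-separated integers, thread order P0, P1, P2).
(1, 4, 0)

e2, invoked 2, has no incoming edges; only P2's bump applies → (0, 0, 1)
e1, invoked 1, has no incoming edges; only P1's bump applies → (0, 1, 0)
merge at e3 (invoked 4): VC(e1)=(0, 1, 0), own-thread bump on P1 → (0, 2, 0)
merge at e4 (invoked 7): VC(e3)=(0, 2, 0), own-thread bump on P1 → (0, 3, 0)
merge at e6 (invoked 10): VC(e4)=(0, 3, 0), own-thread bump on P1 → (0, 4, 0)
merge at e9 (invoked 16): VC(e6)=(0, 4, 0), own-thread bump on P1 → (0, 5, 0)
merge at e5 (invoked 9): VC(e6)=(0, 4, 0), own-thread bump on P0 → (1, 4, 0)
merge at e10 (invoked 19): VC(e9)=(0, 5, 0), own-thread bump on P1 → (0, 6, 0)
merge at e7 (invoked 13): VC(e5)=(1, 4, 0), VC(e6)=(0, 4, 0), own-thread bump on P0 → (2, 4, 0)
merge at e8 (invoked 15): VC(e7)=(2, 4, 0), VC(e9)=(0, 5, 0), own-thread bump on P0 → (3, 5, 0)
target: VC(e5) = (1, 4, 0)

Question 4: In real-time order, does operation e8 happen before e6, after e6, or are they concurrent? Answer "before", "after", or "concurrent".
after

e8 spans [15,18], e6 spans [10,11]
resp(e6)=11 < inv(e8)=15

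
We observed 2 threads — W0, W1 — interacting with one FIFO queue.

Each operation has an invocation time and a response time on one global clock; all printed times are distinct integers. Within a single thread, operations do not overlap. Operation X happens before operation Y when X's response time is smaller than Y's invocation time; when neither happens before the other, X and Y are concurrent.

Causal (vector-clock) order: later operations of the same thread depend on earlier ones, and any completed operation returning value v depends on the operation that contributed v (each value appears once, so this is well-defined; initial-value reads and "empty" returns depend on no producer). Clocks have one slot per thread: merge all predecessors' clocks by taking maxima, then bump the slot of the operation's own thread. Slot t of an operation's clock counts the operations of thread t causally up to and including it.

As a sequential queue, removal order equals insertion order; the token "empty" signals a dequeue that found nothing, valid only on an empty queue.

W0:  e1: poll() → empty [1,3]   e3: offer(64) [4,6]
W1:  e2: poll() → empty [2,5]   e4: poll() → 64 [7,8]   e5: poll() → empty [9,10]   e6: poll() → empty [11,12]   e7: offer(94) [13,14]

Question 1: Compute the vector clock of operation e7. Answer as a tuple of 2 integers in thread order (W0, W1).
VC(e2, invoked at 2): no causal predecessors; +1 on W1 → (0, 1)
VC(e1, invoked at 1): no causal predecessors; +1 on W0 → (1, 0)
invoked at 4, e3 merges VC(e1)=(1, 0) and bumps W0's slot → (2, 0)
invoked at 7, e4 merges VC(e2)=(0, 1), VC(e3)=(2, 0) and bumps W1's slot → (2, 2)
invoked at 9, e5 merges VC(e4)=(2, 2) and bumps W1's slot → (2, 3)
invoked at 11, e6 merges VC(e5)=(2, 3) and bumps W1's slot → (2, 4)
invoked at 13, e7 merges VC(e6)=(2, 4) and bumps W1's slot → (2, 5)
target: VC(e7) = (2, 5)

(2, 5)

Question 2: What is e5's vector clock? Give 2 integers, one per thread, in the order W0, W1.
e2 (invocation 2): nothing precedes it; W1's component alone gives (0, 1)
e1 (invocation 1): nothing precedes it; W0's component alone gives (1, 0)
merge at e3 (invoked 4): VC(e1)=(1, 0), own-thread bump on W0 → (2, 0)
merge at e4 (invoked 7): VC(e2)=(0, 1), VC(e3)=(2, 0), own-thread bump on W1 → (2, 2)
merge at e5 (invoked 9): VC(e4)=(2, 2), own-thread bump on W1 → (2, 3)
merge at e6 (invoked 11): VC(e5)=(2, 3), own-thread bump on W1 → (2, 4)
merge at e7 (invoked 13): VC(e6)=(2, 4), own-thread bump on W1 → (2, 5)
target: VC(e5) = (2, 3)

(2, 3)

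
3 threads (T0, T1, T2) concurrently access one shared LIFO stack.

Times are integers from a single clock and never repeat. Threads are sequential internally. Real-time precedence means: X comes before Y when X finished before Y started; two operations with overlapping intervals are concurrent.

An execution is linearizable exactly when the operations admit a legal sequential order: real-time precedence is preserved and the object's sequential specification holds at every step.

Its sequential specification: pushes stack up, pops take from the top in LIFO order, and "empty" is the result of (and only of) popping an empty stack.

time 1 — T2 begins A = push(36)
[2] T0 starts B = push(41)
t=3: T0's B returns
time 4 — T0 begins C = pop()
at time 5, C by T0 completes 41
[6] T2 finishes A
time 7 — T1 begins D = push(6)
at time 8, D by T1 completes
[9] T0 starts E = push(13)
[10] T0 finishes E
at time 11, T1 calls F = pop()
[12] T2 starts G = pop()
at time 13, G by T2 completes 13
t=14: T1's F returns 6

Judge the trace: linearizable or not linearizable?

one valid linearization: A, B, C, D, E, G, F
step 1: A push(36) — stack <36>
step 2: B push(41) — stack <36,41>
step 3: C pop() → 41 — stack <36>
step 4: D push(6) — stack <36,6>
step 5: E push(13) — stack <36,6,13>
step 6: G pop() → 13 — stack <36,6>
step 7: F pop() → 6 — stack <36>

linearizable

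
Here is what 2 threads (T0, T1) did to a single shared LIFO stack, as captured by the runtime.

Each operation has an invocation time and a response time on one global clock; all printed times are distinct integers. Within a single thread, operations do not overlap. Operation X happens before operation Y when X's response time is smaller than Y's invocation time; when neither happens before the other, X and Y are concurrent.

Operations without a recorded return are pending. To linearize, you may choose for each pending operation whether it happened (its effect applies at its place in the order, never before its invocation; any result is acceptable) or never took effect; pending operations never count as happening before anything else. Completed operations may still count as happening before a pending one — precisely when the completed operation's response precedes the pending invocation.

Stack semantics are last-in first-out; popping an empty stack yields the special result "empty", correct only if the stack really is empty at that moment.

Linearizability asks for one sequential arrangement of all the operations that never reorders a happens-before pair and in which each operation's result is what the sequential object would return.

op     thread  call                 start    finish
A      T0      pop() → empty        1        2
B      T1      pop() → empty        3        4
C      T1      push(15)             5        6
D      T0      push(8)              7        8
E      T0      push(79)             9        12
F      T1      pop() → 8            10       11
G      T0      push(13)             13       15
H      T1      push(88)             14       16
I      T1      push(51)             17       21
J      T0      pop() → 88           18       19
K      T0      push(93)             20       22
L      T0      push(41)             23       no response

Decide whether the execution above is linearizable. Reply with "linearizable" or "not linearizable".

linearizable

witness order: A, B, C, D, F, E, G, H, J, I, K
after step 1 (A pop() → empty): stack <>
after step 2 (B pop() → empty): stack <>
after step 3 (C push(15)): stack <15>
after step 4 (D push(8)): stack <15,8>
after step 5 (F pop() → 8): stack <15>
after step 6 (E push(79)): stack <15,79>
after step 7 (G push(13)): stack <15,79,13>
after step 8 (H push(88)): stack <15,79,13,88>
after step 9 (J pop() → 88): stack <15,79,13>
after step 10 (I push(51)): stack <15,79,13,51>
after step 11 (K push(93)): stack <15,79,13,51,93>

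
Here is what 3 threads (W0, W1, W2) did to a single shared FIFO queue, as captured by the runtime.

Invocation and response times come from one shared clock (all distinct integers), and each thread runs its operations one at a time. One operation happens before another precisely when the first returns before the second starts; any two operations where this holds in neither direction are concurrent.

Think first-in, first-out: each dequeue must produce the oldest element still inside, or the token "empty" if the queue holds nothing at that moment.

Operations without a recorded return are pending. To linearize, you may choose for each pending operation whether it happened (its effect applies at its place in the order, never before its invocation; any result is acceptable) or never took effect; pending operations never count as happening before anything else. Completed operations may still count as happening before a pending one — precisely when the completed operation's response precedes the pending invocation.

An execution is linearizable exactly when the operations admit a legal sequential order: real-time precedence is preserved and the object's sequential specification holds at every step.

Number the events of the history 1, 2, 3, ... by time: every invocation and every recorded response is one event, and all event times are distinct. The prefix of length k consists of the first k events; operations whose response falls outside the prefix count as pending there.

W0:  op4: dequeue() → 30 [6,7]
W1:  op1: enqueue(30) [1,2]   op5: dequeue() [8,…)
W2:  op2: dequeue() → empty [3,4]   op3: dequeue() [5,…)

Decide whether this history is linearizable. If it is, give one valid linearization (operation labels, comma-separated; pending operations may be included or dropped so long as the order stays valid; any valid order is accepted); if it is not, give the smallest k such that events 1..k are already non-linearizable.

through event 3 a valid linearization exists; event 4 (op2 responding at time 4) ends that
exhaustive check: the 2 completed FIFO queue ops admit one real-time order; illegal
e.g. op1, op2: illegal at step 2, since op2 dequeue() → empty cannot apply there

not linearizable — minimal violating prefix: 4 events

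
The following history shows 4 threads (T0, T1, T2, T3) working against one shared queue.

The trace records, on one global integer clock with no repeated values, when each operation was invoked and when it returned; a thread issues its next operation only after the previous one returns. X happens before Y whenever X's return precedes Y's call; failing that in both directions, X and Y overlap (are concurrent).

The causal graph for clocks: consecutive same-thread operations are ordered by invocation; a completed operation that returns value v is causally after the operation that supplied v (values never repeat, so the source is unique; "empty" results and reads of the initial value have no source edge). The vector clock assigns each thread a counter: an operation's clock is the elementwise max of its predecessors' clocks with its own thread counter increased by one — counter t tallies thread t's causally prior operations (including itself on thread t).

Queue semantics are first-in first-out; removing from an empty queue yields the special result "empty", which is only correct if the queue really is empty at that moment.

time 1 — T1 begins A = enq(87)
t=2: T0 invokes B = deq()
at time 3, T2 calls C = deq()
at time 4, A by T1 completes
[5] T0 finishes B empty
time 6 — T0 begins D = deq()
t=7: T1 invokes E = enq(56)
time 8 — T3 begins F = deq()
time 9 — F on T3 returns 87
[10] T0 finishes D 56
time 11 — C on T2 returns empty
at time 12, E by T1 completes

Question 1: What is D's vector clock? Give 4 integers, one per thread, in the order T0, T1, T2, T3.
(2, 2, 0, 0)

root op C, invoked 3: fresh clock plus T2's own tick → (0, 0, 1, 0)
root op A, invoked 1: fresh clock plus T1's own tick → (0, 1, 0, 0)
root op B, invoked 2: fresh clock plus T0's own tick → (1, 0, 0, 0)
from VC(A)=(0, 1, 0, 0), F (invoked 8) maxes components and bumps T3 → (0, 1, 0, 1)
from VC(A)=(0, 1, 0, 0), E (invoked 7) maxes components and bumps T1 → (0, 2, 0, 0)
from VC(B)=(1, 0, 0, 0), VC(E)=(0, 2, 0, 0), D (invoked 6) maxes components and bumps T0 → (2, 2, 0, 0)
target: VC(D) = (2, 2, 0, 0)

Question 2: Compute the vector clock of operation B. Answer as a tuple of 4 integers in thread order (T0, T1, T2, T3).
(1, 0, 0, 0)

VC(C, invoked at 3): no causal predecessors; +1 on T2 → (0, 0, 1, 0)
VC(A, invoked at 1): no causal predecessors; +1 on T1 → (0, 1, 0, 0)
VC(B, invoked at 2): no causal predecessors; +1 on T0 → (1, 0, 0, 0)
invoked at 8, F merges VC(A)=(0, 1, 0, 0) and bumps T3's slot → (0, 1, 0, 1)
invoked at 7, E merges VC(A)=(0, 1, 0, 0) and bumps T1's slot → (0, 2, 0, 0)
invoked at 6, D merges VC(B)=(1, 0, 0, 0), VC(E)=(0, 2, 0, 0) and bumps T0's slot → (2, 2, 0, 0)
target: VC(B) = (1, 0, 0, 0)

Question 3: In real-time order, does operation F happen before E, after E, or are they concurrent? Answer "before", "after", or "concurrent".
concurrent

F spans [8,9], E spans [7,12]
the intervals overlap in both directions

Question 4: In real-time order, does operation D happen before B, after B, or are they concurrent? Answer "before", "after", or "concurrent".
after

D spans [6,10], B spans [2,5]
resp(B)=5 < inv(D)=6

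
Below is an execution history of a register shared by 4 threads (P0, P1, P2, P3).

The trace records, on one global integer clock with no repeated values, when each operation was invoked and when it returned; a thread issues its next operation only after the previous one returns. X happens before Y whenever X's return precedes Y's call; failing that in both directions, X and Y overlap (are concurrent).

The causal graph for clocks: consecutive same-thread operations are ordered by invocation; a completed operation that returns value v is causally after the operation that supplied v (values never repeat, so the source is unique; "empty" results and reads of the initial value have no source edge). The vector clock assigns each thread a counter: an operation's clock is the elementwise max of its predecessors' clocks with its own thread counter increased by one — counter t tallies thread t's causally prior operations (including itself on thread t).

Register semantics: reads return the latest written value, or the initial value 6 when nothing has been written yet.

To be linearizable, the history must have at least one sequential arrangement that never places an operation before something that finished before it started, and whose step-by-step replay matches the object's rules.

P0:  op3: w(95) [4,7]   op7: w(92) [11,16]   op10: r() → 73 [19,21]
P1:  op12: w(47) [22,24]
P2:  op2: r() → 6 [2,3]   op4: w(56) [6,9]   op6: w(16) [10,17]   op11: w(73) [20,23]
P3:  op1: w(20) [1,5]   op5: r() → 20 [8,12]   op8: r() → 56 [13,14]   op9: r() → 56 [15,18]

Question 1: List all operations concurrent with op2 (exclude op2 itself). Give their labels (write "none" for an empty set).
op1

op2 runs from 2 to 3; window-overlapping ops are concurrent
op1 [1,5]: concurrent
op3 [4,7]: after
op4 [6,9]: after
op5 [8,12]: after
op6 [10,17]: after
op7 [11,16]: after
op8 [13,14]: after
op9 [15,18]: after
op10 [19,21]: after
op11 [20,23]: after
op12 [22,24]: after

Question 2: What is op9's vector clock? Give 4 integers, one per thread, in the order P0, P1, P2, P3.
(0, 0, 2, 4)

root op op1, invoked 1: fresh clock plus P3's own tick → (0, 0, 0, 1)
root op op2, invoked 2: fresh clock plus P2's own tick → (0, 0, 1, 0)
root op op12, invoked 22: fresh clock plus P1's own tick → (0, 1, 0, 0)
root op op3, invoked 4: fresh clock plus P0's own tick → (1, 0, 0, 0)
VC(op5, invoked at 8): max of VC(op1)=(0, 0, 0, 1), then +1 on thread P3 → (0, 0, 0, 2)
VC(op4, invoked at 6): max of VC(op2)=(0, 0, 1, 0), then +1 on thread P2 → (0, 0, 2, 0)
VC(op7, invoked at 11): max of VC(op3)=(1, 0, 0, 0), then +1 on thread P0 → (2, 0, 0, 0)
VC(op6, invoked at 10): max of VC(op4)=(0, 0, 2, 0), then +1 on thread P2 → (0, 0, 3, 0)
VC(op11, invoked at 20): max of VC(op6)=(0, 0, 3, 0), then +1 on thread P2 → (0, 0, 4, 0)
VC(op8, invoked at 13): max of VC(op4)=(0, 0, 2, 0), VC(op5)=(0, 0, 0, 2), then +1 on thread P3 → (0, 0, 2, 3)
VC(op9, invoked at 15): max of VC(op4)=(0, 0, 2, 0), VC(op8)=(0, 0, 2, 3), then +1 on thread P3 → (0, 0, 2, 4)
VC(op10, invoked at 19): max of VC(op7)=(2, 0, 0, 0), VC(op11)=(0, 0, 4, 0), then +1 on thread P0 → (3, 0, 4, 0)
target: VC(op9) = (0, 0, 2, 4)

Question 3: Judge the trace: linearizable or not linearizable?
linearizable

witness order: op2, op3, op1, op5, op4, op8, op9, op6, op7, op11, op10, op12
step 1: op2 r() → 6 — value 6
step 2: op3 w(95) — value 95
step 3: op1 w(20) — value 20
step 4: op5 r() → 20 — value 20
step 5: op4 w(56) — value 56
step 6: op8 r() → 56 — value 56
step 7: op9 r() → 56 — value 56
step 8: op6 w(16) — value 16
step 9: op7 w(92) — value 92
step 10: op11 w(73) — value 73
step 11: op10 r() → 73 — value 73
step 12: op12 w(47) — value 47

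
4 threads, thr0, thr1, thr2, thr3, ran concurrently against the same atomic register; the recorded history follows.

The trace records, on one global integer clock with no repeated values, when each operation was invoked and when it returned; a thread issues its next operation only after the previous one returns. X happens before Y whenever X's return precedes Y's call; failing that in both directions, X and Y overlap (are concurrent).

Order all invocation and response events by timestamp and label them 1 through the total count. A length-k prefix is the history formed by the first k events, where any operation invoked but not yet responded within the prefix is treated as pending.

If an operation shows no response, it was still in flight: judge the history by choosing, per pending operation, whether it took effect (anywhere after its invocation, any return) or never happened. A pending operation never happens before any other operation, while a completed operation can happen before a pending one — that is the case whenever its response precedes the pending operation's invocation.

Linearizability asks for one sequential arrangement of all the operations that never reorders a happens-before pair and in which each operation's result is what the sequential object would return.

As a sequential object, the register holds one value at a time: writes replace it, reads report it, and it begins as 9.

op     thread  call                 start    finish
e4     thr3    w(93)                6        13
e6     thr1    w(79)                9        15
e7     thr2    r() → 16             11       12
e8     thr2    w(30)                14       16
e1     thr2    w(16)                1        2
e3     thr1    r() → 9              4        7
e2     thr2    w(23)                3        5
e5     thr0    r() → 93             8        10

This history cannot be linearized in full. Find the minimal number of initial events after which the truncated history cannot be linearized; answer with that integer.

7

a valid linearization of events 1..6 exists, for instance e1, e2:
after step 1 (e1 w(16)): value 16
after step 2 (e2 w(23)): value 23
adding event 7 (e3 responds at 7) leaves no legal real-time order
no escape via the 1 pending operation (e4): every completion choice fails
one such order, e1, e2, e3 (pending dropped), breaks at step 3 where e3 r() → 9 is illegal
one such order, e1, e3, e2 (pending dropped), breaks at step 2 where e3 r() → 9 is illegal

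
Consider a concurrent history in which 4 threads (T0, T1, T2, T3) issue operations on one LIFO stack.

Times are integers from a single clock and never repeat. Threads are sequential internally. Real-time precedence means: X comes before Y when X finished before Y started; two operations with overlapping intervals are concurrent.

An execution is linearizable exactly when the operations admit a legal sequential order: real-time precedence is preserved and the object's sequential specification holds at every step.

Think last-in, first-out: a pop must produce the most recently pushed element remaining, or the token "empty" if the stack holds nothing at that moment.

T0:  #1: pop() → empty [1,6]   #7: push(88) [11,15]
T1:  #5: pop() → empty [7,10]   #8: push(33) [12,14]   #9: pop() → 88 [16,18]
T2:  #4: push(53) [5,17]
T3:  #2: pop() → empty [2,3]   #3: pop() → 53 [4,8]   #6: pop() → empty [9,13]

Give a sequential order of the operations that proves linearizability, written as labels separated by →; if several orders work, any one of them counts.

1. #1 pop() → empty, leaving stack <>
2. #2 pop() → empty, leaving stack <>
3. #4 push(53), leaving stack <53>
4. #3 pop() → 53, leaving stack <>
5. #5 pop() → empty, leaving stack <>
6. #6 pop() → empty, leaving stack <>
7. #8 push(33), leaving stack <33>
8. #7 push(88), leaving stack <33,88>
9. #9 pop() → 88, leaving stack <33>

#1 → #2 → #4 → #3 → #5 → #6 → #8 → #7 → #9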